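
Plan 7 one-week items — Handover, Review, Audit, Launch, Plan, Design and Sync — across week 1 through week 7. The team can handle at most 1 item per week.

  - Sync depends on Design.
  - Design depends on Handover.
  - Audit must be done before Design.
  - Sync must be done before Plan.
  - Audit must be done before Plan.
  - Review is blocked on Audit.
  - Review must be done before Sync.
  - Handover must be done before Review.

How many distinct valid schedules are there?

Splitting on Handover: it can be week 1 (12), week 2 (12), week 3 (4). Listing each branch's schedules as (Review, Audit, Launch, Plan, Design, Sync) by week number:
Handover=week 1: (3,2,4,7,5,6) (3,2,5,7,4,6) (3,2,6,7,4,5) (3,2,7,6,4,5) (4,2,3,7,5,6) (4,2,5,7,3,6) (4,2,6,7,3,5) (4,2,7,6,3,5) (4,3,2,7,5,6) (5,2,3,7,4,6) (5,2,4,7,3,6) (5,3,2,7,4,6) — 12.
Handover=week 2: (3,1,4,7,5,6) (3,1,5,7,4,6) (3,1,6,7,4,5) (3,1,7,6,4,5) (4,1,3,7,5,6) (4,1,5,7,3,6) (4,1,6,7,3,5) (4,1,7,6,3,5) (4,3,1,7,5,6) (5,1,3,7,4,6) (5,1,4,7,3,6) (5,3,1,7,4,6) — 12.
Handover=week 3: (4,1,2,7,5,6) (4,2,1,7,5,6) (5,1,2,7,4,6) (5,2,1,7,4,6) — 4.
Summing: 12 + 12 + 4 = 28.

28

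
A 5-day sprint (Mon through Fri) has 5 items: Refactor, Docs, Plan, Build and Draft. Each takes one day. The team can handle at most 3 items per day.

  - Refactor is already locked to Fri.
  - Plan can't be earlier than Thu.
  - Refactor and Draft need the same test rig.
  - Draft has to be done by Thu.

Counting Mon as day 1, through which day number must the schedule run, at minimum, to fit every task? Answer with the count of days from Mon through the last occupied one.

With at most 3 per day and 5 tasks, at least 2 days are needed.
Refactor can't be placed before Fri — that is day 5 counting from Mon — so the schedule must run through at least 5 days.
5 works (last occupied day: Fri): for example Refactor -> Fri, Docs -> Mon, Draft -> Mon, Plan -> Thu, Build -> Mon.

5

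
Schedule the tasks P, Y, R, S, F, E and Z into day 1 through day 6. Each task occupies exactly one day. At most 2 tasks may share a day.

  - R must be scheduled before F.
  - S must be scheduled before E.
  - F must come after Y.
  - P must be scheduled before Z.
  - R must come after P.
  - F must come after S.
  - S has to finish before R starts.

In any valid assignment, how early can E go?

day 2

Precedence pushes E to at least day 2.
E at day 2 is achievable: S in day 1; Y in day 3; F in day 4; R in day 2; Z in day 3; P in day 1; E in day 2.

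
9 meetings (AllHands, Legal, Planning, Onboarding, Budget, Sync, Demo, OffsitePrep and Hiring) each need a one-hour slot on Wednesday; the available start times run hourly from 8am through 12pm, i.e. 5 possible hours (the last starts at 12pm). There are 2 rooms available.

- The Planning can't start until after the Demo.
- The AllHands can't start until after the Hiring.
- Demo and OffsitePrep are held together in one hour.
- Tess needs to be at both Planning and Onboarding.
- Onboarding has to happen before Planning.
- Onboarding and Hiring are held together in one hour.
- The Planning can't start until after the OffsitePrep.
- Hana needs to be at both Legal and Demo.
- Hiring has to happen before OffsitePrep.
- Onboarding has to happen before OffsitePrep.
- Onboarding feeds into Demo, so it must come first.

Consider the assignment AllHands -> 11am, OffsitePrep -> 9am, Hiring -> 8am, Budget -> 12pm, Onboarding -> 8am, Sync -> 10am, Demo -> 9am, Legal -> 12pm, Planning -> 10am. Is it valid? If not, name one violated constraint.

Yes

The AllHands can't start until after the Hiring — holds.
The Planning can't start until after the OffsitePrep — holds.
Tess needs to be at both Planning and Onboarding — holds.
Hiring has to happen before OffsitePrep — holds.
Hana needs to be at both Legal and Demo — holds.
Onboarding feeds into Demo, so it must come first — holds.
Onboarding has to happen before OffsitePrep — holds.
The Planning can't start until after the Demo — holds.
Demo and OffsitePrep are held together in one hour — holds.
Onboarding has to happen before Planning — holds.
There are 2 rooms available — holds.
Onboarding and Hiring are held together in one hour — holds.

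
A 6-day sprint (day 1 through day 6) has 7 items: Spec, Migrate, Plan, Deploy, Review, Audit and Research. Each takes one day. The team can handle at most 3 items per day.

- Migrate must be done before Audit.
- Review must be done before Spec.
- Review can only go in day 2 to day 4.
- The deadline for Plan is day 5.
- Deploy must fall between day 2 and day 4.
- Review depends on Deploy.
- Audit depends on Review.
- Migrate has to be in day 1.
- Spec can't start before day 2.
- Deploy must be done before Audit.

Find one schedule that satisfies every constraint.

Research in day 1, Spec in day 4, Deploy in day 2, Migrate in day 1, Plan in day 1, Audit in day 4, Review in day 3

Checking: Review(day 3) before Spec(day 4); Deploy(day 2) before Audit(day 4); Review(day 3) before Audit(day 4); Deploy(day 2) before Review(day 3); Migrate(day 1) before Audit(day 4); Plan=day 1 in [day 1,day 5]; Spec=day 4 in [day 2,day 6]; Review=day 3 in [day 2,day 4]; Deploy=day 2 in [day 2,day 4]; Migrate=day 1 in [day 1,day 1]; max 3 per day (cap 3).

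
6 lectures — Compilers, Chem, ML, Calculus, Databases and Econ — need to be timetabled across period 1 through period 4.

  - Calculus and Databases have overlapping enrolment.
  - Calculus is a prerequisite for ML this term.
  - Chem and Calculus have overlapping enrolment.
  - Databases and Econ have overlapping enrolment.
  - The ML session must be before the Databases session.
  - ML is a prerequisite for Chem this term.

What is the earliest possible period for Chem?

period 3

Precedence pushes Chem to at least period 3.
Chem at period 3 is achievable: Econ -> period 1; Calculus -> period 1; ML -> period 2; Databases -> period 3; Chem -> period 3; Compilers -> period 1.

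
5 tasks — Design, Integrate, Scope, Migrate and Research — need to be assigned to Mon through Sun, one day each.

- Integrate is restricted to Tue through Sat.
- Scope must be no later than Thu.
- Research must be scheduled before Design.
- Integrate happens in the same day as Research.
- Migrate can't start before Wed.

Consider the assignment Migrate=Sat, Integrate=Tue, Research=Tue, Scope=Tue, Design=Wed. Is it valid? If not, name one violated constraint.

Integrate is restricted to Tue through Sat — holds.
Integrate happens in the same day as Research — holds.
Research must be scheduled before Design — holds.
Scope must be no later than Thu — holds.
Migrate can't start before Wed — holds.

Yes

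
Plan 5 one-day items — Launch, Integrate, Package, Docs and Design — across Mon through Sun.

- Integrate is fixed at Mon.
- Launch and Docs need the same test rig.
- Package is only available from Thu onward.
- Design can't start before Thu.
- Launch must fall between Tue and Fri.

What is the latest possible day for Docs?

Sun

Docs at Sun is achievable: Launch -> Tue; Integrate -> Mon; Design -> Thu; Docs -> Sun; Package -> Thu.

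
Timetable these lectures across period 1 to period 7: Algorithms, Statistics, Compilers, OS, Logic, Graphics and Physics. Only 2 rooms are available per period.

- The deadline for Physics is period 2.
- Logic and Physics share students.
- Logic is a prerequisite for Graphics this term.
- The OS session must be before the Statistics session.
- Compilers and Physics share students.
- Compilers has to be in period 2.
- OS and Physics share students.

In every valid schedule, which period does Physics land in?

period 1

Physics's window is period 1–period 2.
Compilers is fixed at period 2, and Physics can't share a period with Compilers.
So Physics must be period 1.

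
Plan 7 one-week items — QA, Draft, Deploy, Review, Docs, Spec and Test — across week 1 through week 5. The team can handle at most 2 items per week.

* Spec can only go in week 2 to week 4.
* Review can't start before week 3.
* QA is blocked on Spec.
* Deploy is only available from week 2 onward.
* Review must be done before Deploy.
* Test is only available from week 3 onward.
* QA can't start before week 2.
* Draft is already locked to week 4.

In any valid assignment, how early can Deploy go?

Deploy is available from week 2; precedence pushes Deploy to at least week 4.
Deploy at week 4 is achievable: QA -> week 5; Test -> week 3; Spec -> week 2; Deploy -> week 4; Review -> week 3; Docs -> week 1; Draft -> week 4.

week 4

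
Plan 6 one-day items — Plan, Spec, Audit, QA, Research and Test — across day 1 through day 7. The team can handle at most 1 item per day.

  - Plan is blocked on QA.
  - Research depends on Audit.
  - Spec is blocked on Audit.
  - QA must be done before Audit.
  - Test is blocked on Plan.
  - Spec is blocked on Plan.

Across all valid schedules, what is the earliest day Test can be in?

day 3

Precedence pushes Test to at least day 3.
Test at day 3 is achievable: Research=day 6, Plan=day 2, QA=day 1, Spec=day 5, Test=day 3, Audit=day 4.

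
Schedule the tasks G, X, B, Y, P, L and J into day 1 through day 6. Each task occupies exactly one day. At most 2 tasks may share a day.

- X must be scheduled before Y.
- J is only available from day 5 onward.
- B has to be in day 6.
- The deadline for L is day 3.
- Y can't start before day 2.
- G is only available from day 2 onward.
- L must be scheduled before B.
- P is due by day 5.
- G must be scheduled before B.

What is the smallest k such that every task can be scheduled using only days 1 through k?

6 days

The precedence chain requires at least 2 distinct days.
With at most 2 per day and 7 tasks, at least 4 days are needed.
B can't be placed before day 6, so the schedule must run through at least day 6.
6 works (last occupied day: day 6): for example B in day 6; J in day 5; X in day 1; G in day 2; L in day 1; Y in day 2; P in day 3.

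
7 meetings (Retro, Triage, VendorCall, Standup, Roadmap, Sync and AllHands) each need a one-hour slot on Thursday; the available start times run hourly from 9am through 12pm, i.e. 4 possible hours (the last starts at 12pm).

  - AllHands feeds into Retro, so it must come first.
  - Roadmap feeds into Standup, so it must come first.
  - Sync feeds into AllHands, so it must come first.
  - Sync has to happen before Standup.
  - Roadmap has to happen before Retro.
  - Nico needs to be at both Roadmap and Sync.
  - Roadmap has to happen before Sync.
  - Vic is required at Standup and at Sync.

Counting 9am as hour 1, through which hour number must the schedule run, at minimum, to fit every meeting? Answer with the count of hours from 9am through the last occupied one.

4

The precedence chain requires at least 4 distinct hours.
4 works (last occupied hour: 12pm): for example Sync -> 10am, Roadmap -> 9am, Standup -> 11am, AllHands -> 11am, Triage -> 9am, VendorCall -> 9am, Retro -> 12pm.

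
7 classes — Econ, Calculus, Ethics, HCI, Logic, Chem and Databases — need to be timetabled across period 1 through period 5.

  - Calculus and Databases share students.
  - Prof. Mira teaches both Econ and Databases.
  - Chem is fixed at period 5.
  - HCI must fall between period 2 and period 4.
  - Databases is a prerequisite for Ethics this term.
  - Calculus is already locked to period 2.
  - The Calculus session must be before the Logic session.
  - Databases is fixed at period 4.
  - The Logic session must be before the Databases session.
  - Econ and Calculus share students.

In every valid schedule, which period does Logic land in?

Calculus is fixed at period 2 and must come before Logic, so Logic is at least period 3.
Databases is fixed at period 4 and must come after Logic, so Logic is at most period 3.
So Logic must be period 3.

period 3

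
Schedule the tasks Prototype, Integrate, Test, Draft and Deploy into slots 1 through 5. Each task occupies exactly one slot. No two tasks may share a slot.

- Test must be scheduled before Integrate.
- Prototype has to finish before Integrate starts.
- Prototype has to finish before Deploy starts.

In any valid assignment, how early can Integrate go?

3

Precedence pushes Integrate to at least 2.
Integrate at 3 is achievable: Draft=5, Prototype=1, Integrate=3, Test=2, Deploy=4.
Nothing earlier works — the capacity limit rule out every slot before 3.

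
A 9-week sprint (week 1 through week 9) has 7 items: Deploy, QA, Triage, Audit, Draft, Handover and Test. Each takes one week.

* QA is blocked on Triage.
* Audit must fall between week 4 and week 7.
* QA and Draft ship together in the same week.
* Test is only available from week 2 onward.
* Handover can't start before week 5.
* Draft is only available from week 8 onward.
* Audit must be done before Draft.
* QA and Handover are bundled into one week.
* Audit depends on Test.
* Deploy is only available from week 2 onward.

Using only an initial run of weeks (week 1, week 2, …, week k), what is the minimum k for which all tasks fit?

The precedence chain requires at least 3 distinct weeks.
Draft can't be placed before week 8, so the schedule must run through at least week 8.
8 works (last occupied week: week 8): for example Draft -> week 8; Deploy -> week 2; Audit -> week 4; Handover -> week 8; QA -> week 8; Triage -> week 1; Test -> week 2.

8 weeks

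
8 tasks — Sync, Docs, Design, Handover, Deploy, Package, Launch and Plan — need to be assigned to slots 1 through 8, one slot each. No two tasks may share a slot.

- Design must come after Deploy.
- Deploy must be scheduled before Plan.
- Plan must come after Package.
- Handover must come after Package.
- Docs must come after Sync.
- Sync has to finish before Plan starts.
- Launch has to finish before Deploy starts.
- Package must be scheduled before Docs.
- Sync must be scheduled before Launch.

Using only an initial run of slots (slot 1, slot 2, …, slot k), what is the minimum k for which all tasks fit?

The precedence chain requires at least 4 distinct slots.
With at most 1 per slot and 8 tasks, at least 8 slots are needed.
8 works (last occupied slot: 8): for example Docs -> 6; Package -> 4; Deploy -> 3; Sync -> 1; Handover -> 8; Design -> 7; Launch -> 2; Plan -> 5.

8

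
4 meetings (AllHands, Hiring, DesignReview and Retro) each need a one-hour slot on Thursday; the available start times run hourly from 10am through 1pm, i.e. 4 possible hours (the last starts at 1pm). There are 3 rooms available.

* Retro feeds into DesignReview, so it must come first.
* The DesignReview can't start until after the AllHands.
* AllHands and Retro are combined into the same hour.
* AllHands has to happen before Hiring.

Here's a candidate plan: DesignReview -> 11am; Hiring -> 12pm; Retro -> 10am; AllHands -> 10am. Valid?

Yes

There are 3 rooms available — holds.
AllHands has to happen before Hiring — holds.
Retro feeds into DesignReview, so it must come first — holds.
The DesignReview can't start until after the AllHands — holds.
AllHands and Retro are combined into the same hour — holds.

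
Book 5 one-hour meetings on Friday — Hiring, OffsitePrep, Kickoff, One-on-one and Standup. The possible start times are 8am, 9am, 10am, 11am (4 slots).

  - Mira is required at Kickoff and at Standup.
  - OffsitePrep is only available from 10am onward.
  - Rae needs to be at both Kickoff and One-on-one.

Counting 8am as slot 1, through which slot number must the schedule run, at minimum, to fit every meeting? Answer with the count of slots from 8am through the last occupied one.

OffsitePrep can't be placed before 10am — that is slot 3 counting from 8am — so the schedule must run through at least 3 slots.
3 works (last occupied slot: 10am): for example OffsitePrep in 10am; One-on-one in 9am; Kickoff in 8am; Hiring in 8am; Standup in 9am.

3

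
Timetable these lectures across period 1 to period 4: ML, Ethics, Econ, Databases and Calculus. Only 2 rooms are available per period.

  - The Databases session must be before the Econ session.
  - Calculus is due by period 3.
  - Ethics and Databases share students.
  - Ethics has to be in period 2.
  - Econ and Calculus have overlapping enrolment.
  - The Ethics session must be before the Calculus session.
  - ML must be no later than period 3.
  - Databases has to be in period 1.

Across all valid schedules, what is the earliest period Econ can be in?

Precedence pushes Econ to at least period 2.
Econ at period 2 is achievable: Calculus in period 3, Databases in period 1, ML in period 1, Econ in period 2, Ethics in period 2.

period 2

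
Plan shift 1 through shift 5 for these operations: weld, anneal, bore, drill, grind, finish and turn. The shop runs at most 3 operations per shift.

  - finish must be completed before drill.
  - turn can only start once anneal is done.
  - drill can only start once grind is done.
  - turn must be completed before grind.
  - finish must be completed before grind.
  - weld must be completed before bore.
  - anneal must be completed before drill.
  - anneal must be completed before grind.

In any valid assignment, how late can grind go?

Precedence pushes grind to at least shift 3; downstream work caps grind at shift 4.
grind at shift 4 is achievable: drill=shift 5, grind=shift 4, turn=shift 2, bore=shift 2, finish=shift 1, anneal=shift 1, weld=shift 1.

shift 4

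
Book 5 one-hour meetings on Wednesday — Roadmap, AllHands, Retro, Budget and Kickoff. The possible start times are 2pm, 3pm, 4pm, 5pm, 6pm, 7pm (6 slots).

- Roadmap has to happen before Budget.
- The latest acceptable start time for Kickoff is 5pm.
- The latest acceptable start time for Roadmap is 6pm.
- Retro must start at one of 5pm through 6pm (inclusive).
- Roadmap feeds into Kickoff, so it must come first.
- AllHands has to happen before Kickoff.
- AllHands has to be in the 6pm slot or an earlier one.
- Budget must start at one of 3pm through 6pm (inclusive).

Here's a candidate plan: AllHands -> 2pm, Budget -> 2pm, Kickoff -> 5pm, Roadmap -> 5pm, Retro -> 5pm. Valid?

AllHands has to happen before Kickoff — holds.
Budget must start at one of 3pm through 6pm (inclusive) — violated.
The latest acceptable start time for Kickoff is 5pm — holds.
Roadmap feeds into Kickoff, so it must come first — violated.
AllHands has to be in the 6pm slot or an earlier one — holds.
Roadmap has to happen before Budget — violated.
Retro must start at one of 5pm through 6pm (inclusive) — holds.
The latest acceptable start time for Roadmap is 6pm — holds.

No. Roadmap has to happen before Budget is not satisfied.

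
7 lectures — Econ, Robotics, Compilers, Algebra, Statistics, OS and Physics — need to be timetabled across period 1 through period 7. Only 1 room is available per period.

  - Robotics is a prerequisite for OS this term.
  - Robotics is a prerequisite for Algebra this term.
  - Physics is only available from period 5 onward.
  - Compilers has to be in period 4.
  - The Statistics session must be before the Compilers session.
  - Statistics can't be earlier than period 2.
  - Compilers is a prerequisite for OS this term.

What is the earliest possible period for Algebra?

period 2

Precedence pushes Algebra to at least period 2.
Algebra at period 2 is achievable: Physics in period 5, Robotics in period 1, Statistics in period 3, Algebra in period 2, OS in period 6, Compilers in period 4, Econ in period 7.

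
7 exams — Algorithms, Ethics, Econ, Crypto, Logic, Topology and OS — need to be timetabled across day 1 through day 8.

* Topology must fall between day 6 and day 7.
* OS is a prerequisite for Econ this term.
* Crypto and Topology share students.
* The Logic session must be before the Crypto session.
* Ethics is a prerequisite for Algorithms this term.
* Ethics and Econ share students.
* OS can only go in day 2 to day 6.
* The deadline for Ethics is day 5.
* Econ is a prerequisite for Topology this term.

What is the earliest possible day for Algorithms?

day 2

Precedence pushes Algorithms to at least day 2.
Algorithms at day 2 is achievable: Algorithms in day 2, Ethics in day 1, Econ in day 3, Logic in day 1, OS in day 2, Crypto in day 2, Topology in day 6.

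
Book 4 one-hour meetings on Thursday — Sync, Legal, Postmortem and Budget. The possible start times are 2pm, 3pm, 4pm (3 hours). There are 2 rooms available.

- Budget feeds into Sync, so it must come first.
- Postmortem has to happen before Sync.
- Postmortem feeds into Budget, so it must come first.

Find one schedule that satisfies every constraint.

Legal in 2pm; Sync in 4pm; Postmortem in 2pm; Budget in 3pm

Checking: Postmortem(2pm) before Budget(3pm); Budget(3pm) before Sync(4pm); Postmortem(2pm) before Sync(4pm); max 2 per hour (cap 2).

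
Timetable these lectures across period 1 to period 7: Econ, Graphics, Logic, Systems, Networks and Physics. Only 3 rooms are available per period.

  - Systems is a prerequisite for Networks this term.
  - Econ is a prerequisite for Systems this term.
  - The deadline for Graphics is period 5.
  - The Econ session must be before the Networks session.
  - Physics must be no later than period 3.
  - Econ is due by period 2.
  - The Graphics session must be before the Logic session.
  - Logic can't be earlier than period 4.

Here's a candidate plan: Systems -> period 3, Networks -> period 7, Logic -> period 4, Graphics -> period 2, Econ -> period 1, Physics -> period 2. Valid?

Yes, all constraints hold

Systems is a prerequisite for Networks this term — holds.
Physics must be no later than period 3 — holds.
Only 3 rooms are available per period — holds.
Econ is due by period 2 — holds.
The deadline for Graphics is period 5 — holds.
The Econ session must be before the Networks session — holds.
The Graphics session must be before the Logic session — holds.
Econ is a prerequisite for Systems this term — holds.
Logic can't be earlier than period 4 — holds.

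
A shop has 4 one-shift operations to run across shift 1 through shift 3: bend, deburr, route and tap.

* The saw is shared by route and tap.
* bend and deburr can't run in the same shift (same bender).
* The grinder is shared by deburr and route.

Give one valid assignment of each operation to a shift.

route=shift 1, bend=shift 1, tap=shift 2, deburr=shift 2

Checking: deburr(shift 2) != route(shift 1); route(shift 1) != tap(shift 2); bend(shift 1) != deburr(shift 2).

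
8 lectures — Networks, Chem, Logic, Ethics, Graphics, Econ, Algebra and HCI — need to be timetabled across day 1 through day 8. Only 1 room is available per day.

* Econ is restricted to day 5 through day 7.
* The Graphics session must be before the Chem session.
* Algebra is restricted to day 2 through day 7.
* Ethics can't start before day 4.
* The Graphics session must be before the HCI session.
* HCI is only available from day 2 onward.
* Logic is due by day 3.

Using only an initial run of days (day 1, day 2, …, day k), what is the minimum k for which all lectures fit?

8

The precedence chain requires at least 2 distinct days.
With at most 1 per day and 8 lectures, at least 8 days are needed.
Econ can't be placed before day 5, so the schedule must run through at least day 5.
8 works (last occupied day: day 8): for example Graphics -> day 3; Networks -> day 8; Algebra -> day 2; Ethics -> day 4; HCI -> day 6; Logic -> day 1; Chem -> day 7; Econ -> day 5.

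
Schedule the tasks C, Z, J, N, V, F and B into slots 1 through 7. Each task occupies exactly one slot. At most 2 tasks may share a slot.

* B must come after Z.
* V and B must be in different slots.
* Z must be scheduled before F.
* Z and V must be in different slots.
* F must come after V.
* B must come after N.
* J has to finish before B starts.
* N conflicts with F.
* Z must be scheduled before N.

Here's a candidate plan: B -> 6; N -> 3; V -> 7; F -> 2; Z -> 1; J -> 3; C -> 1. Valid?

Invalid. F must come after V.

J has to finish before B starts — holds.
Z must be scheduled before N — holds.
V and B must be in different slots — holds.
Z and V must be in different slots — holds.
At most 2 tasks may share a slot — holds.
B must come after Z — holds.
B must come after N — holds.
N conflicts with F — holds.
Z must be scheduled before F — holds.
F must come after V — violated.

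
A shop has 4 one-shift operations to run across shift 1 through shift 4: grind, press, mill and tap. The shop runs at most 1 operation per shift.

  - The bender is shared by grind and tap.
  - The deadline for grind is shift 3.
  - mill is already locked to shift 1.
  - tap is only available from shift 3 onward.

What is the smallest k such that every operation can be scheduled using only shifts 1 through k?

4 shifts

With at most 1 per shift and 4 operations, at least 4 shifts are needed.
tap can't be placed before shift 3, so the schedule must run through at least shift 3.
4 works (last occupied shift: shift 4): for example grind -> shift 2, press -> shift 4, mill -> shift 1, tap -> shift 3.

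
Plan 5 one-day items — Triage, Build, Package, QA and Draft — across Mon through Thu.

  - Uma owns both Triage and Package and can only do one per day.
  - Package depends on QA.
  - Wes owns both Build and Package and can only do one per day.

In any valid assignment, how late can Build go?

Build at Thu is achievable: QA -> Mon, Triage -> Mon, Package -> Tue, Build -> Thu, Draft -> Mon.

Thu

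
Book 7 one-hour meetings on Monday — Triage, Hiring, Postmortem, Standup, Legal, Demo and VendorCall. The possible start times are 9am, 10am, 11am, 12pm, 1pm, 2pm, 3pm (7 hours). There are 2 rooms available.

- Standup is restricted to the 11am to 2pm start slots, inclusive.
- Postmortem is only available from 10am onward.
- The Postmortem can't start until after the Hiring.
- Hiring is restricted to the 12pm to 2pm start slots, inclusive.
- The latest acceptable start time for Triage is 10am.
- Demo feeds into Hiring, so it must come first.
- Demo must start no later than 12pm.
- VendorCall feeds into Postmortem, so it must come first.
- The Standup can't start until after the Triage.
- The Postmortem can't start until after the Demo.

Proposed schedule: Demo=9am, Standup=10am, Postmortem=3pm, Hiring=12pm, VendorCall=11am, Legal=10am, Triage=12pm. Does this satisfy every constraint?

The Standup can't start until after the Triage — violated.
Demo must start no later than 12pm — holds.
The Postmortem can't start until after the Demo — holds.
There are 2 rooms available — holds.
Demo feeds into Hiring, so it must come first — holds.
The latest acceptable start time for Triage is 10am — violated.
Postmortem is only available from 10am onward — holds.
Hiring is restricted to the 12pm to 2pm start slots, inclusive — holds.
Standup is restricted to the 11am to 2pm start slots, inclusive — violated.
VendorCall feeds into Postmortem, so it must come first — holds.
The Postmortem can't start until after the Hiring — holds.

No. The Standup can't start until after the Triage is not satisfied.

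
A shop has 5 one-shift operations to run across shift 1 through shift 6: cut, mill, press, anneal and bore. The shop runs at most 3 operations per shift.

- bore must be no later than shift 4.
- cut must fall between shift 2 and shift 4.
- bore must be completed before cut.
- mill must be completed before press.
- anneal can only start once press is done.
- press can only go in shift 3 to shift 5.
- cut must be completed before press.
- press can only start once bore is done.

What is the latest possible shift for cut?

Cut is available from shift 2; cut's own window allows nothing later than shift 4.
cut at shift 4 is achievable: mill in shift 1, bore in shift 1, cut in shift 4, press in shift 5, anneal in shift 6.

shift 4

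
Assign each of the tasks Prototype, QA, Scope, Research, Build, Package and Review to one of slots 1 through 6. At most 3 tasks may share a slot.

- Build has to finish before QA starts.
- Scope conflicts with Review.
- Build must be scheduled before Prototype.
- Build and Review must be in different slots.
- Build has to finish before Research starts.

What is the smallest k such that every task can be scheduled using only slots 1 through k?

The precedence chain requires at least 2 distinct slots.
With at most 3 per slot and 7 tasks, at least 3 slots are needed.
3 works (last occupied slot: 3): for example Research -> 2, Review -> 3, Prototype -> 2, Build -> 1, Scope -> 1, QA -> 2, Package -> 1.

3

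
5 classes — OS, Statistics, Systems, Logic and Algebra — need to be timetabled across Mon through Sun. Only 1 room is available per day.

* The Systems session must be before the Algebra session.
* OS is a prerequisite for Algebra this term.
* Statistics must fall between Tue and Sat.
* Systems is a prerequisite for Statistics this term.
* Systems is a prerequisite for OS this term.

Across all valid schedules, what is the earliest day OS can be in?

Precedence pushes OS to at least Tue; downstream work caps OS at Sat.
OS at Tue is achievable: Logic -> Fri; Systems -> Mon; Algebra -> Thu; OS -> Tue; Statistics -> Wed.

Tue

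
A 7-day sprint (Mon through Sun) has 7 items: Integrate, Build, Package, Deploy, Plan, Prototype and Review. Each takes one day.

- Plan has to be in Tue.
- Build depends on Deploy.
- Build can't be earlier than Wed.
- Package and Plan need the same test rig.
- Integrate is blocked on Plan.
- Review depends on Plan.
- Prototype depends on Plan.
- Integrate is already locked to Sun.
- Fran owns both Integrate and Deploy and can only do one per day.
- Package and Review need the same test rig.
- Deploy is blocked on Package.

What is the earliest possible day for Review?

Precedence pushes Review to at least Wed.
Review at Wed is achievable: Deploy=Tue; Build=Wed; Plan=Tue; Prototype=Wed; Package=Mon; Review=Wed; Integrate=Sun.

Wed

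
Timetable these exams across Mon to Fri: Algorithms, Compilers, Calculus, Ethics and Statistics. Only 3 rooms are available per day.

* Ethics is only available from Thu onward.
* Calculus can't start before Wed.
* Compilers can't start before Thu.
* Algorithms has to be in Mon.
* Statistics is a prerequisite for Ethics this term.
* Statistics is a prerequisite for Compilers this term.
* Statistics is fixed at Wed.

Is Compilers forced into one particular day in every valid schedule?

No

Compilers can be Thu (e.g. Compilers=Thu; Algorithms=Mon; Ethics=Thu; Calculus=Wed; Statistics=Wed) or Fri (e.g. Algorithms in Mon; Calculus in Wed; Statistics in Wed; Ethics in Thu; Compilers in Fri).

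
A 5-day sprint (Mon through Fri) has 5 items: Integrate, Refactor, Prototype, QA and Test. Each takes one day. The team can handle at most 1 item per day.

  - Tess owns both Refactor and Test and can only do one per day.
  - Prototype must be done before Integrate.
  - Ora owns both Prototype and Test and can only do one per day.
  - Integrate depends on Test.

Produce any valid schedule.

QA=Fri; Prototype=Mon; Test=Tue; Integrate=Wed; Refactor=Thu

Checking: Test(Tue) before Integrate(Wed); Prototype(Mon) before Integrate(Wed); Prototype(Mon) != Test(Tue); Refactor(Thu) != Test(Tue); max 1 per day (cap 1).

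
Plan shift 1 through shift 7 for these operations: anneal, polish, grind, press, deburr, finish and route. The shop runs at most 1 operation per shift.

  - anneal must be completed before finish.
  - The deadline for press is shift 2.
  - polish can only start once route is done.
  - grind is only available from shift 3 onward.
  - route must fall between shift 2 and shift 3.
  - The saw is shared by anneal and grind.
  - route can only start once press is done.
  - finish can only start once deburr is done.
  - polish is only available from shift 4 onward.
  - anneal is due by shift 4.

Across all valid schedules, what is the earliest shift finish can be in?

Precedence pushes finish to at least shift 2.
finish at shift 5 is achievable: finish in shift 5, deburr in shift 4, press in shift 1, anneal in shift 3, route in shift 2, grind in shift 7, polish in shift 6.
Nothing earlier works — the conflict and capacity constraints rule out every shift before shift 5.

shift 5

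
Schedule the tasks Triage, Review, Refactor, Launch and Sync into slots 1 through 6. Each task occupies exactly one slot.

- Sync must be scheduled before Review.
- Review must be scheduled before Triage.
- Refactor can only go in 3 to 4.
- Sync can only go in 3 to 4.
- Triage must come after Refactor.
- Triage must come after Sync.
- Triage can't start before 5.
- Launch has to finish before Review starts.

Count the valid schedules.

Splitting on Triage: it can be 5 (6), 6 (22). Listing each branch's schedules as (Review, Refactor, Launch, Sync):
Triage=5: (4,3,1,3) (4,3,2,3) (4,3,3,3) (4,4,1,3) (4,4,2,3) (4,4,3,3) — 6.
Triage=6: (4,3,1,3) (4,3,2,3) (4,3,3,3) (4,4,1,3) (4,4,2,3) (4,4,3,3) (5,3,1,3) (5,3,1,4) (5,3,2,3) (5,3,2,4) (5,3,3,3) (5,3,3,4) (5,3,4,3) (5,3,4,4) (5,4,1,3) (5,4,1,4) (5,4,2,3) (5,4,2,4) (5,4,3,3) (5,4,3,4) (5,4,4,3) (5,4,4,4) — 22.
Summing: 6 + 22 = 28.

28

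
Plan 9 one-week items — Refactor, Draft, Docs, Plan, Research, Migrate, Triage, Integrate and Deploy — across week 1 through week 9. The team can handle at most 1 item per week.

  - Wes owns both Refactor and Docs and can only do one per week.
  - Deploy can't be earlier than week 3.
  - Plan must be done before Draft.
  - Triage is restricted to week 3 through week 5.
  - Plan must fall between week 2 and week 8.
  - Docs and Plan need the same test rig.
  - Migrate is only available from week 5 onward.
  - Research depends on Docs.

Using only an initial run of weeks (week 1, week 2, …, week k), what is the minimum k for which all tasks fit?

9 weeks

The precedence chain requires at least 2 distinct weeks.
With at most 1 per week and 9 tasks, at least 9 weeks are needed.
Migrate can't be placed before week 5, so the schedule must run through at least week 5.
9 works (last occupied week: week 9): for example Migrate -> week 5, Refactor -> week 8, Integrate -> week 9, Research -> week 7, Deploy -> week 4, Plan -> week 2, Docs -> week 1, Draft -> week 6, Triage -> week 3.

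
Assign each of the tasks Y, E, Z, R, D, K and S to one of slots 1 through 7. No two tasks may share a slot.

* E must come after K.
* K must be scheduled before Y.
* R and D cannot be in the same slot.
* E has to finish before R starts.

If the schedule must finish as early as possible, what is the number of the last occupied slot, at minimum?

7

The precedence chain requires at least 3 distinct slots.
With at most 1 per slot and 7 tasks, at least 7 slots are needed.
7 works (last occupied slot: 7): for example D=6, K=1, E=2, S=7, Y=3, R=4, Z=5.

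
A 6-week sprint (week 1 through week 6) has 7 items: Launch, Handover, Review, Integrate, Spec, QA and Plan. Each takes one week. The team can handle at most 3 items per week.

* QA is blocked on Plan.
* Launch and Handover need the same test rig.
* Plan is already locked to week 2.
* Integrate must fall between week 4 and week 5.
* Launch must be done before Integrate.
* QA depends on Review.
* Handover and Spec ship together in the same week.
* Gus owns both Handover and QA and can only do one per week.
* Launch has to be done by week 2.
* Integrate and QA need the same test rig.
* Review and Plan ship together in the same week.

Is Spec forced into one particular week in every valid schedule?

Spec can be week 1 (e.g. Handover in week 1; Review in week 2; Plan in week 2; Spec in week 1; QA in week 3; Integrate in week 4; Launch in week 2) or week 3 (e.g. Plan=week 2; Review=week 2; Integrate=week 4; Handover=week 3; Launch=week 1; Spec=week 3; QA=week 5).

No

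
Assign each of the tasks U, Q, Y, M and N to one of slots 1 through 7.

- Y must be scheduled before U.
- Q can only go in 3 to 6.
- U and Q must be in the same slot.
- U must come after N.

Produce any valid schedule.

N=1, Y=1, U=3, M=1, Q=3

Checking: N(1) before U(3); Y(1) before U(3); U = Q = 3; Q=3 in [3,6].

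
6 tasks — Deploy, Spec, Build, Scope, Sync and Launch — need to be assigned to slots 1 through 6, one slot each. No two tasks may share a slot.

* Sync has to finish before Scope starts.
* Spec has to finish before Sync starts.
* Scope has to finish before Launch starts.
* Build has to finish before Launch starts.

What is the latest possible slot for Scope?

Precedence pushes Scope to at least 3; downstream work caps Scope at 5.
Scope at 5 is achievable: Spec in 1; Sync in 2; Build in 3; Deploy in 4; Launch in 6; Scope in 5.

5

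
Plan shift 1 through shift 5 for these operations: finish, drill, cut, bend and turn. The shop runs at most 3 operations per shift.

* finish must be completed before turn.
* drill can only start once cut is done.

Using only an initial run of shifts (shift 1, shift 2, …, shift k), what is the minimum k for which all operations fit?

2 shifts

The precedence chain requires at least 2 distinct shifts.
With at most 3 per shift and 5 operations, at least 2 shifts are needed.
2 works (last occupied shift: shift 2): for example cut -> shift 1; finish -> shift 1; bend -> shift 1; drill -> shift 2; turn -> shift 2.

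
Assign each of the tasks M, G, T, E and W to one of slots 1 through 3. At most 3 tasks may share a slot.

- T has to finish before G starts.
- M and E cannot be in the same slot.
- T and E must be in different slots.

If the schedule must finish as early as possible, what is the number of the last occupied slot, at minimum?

The precedence chain requires at least 2 distinct slots.
With at most 3 per slot and 5 tasks, at least 2 slots are needed.
2 works (last occupied slot: 2): for example G in 2; E in 2; W in 1; T in 1; M in 1.

slot 2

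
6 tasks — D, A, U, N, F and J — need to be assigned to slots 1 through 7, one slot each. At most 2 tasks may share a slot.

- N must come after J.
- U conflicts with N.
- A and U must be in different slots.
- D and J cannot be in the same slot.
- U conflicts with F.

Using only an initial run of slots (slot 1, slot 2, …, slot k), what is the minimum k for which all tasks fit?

3 slots

The precedence chain requires at least 2 distinct slots.
With at most 2 per slot and 6 tasks, at least 3 slots are needed.
3 works (last occupied slot: 3): for example D=2, J=1, N=2, F=3, U=1, A=3.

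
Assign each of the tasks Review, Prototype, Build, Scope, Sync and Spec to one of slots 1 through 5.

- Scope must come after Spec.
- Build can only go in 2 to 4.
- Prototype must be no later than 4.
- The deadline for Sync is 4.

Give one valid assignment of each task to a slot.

Review=1, Sync=1, Build=2, Scope=2, Prototype=1, Spec=1

Checking: Spec(1) before Scope(2); Build=2 in [2,4]; Prototype=1 in [1,4]; Sync=1 in [1,4].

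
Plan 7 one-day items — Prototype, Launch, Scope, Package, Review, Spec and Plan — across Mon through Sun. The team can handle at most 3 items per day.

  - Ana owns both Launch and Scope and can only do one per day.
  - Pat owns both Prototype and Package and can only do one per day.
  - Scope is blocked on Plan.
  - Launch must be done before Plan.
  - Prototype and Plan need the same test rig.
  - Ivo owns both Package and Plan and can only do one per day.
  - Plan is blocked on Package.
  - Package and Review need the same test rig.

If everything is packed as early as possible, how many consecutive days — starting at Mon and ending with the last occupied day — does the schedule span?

3

The precedence chain requires at least 3 distinct days.
With at most 3 per day and 7 tasks, at least 3 days are needed.
3 works (last occupied day: Wed): for example Prototype -> Wed, Package -> Mon, Spec -> Mon, Launch -> Mon, Plan -> Tue, Review -> Tue, Scope -> Wed.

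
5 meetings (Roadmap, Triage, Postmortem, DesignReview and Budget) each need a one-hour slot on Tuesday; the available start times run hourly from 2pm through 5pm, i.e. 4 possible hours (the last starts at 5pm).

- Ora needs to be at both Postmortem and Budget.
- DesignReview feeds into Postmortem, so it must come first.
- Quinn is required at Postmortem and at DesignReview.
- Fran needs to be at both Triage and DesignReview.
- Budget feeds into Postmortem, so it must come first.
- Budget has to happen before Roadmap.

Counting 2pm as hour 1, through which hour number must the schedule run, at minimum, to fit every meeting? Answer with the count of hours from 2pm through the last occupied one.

2 hours

The precedence chain requires at least 2 distinct hours.
2 works (last occupied hour: 3pm): for example Roadmap -> 3pm; Triage -> 3pm; Budget -> 2pm; DesignReview -> 2pm; Postmortem -> 3pm.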